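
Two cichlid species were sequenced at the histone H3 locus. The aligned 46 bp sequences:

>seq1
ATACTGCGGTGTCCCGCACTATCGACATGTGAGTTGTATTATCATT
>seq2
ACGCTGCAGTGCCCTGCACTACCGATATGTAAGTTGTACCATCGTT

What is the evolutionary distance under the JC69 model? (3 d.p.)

The sequences differ at 11 of 46 sites, so p = 11/46 ≈ 0.23913.
d = −(3/4) ln(1 − 4p/3) = −0.75 ln(1 − 0.31884) = −0.75 ln(0.68116)
  = −0.75 × (-0.383958) = 0.287969 substitutions/site.

0.288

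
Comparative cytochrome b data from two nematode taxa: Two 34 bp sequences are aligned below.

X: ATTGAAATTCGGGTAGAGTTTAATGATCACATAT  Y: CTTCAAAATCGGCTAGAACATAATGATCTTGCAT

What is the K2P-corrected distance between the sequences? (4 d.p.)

0.4268

Of 34 sites, 5 differences are transitions and 6 are transversions, so P = 5/34 ≈ 0.147059 and Q = 6/34 ≈ 0.176471.
Under the Kimura two-parameter model, d = −½ ln(1 − 2P − Q) − ¼ ln(1 − 2Q).
1 − 2P − Q = 0.529411, giving −½ ln(0.529411) = 0.317995.
1 − 2Q = 0.647058, giving −¼ ln(0.647058) = 0.108830.
d = 0.317995 + 0.108830 = 0.426825.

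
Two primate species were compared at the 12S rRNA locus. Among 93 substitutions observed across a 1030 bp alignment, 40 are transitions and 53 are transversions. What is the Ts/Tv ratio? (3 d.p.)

0.755

R = 40/53 = 0.754716… ≈ 0.755 (to 3 d.p.).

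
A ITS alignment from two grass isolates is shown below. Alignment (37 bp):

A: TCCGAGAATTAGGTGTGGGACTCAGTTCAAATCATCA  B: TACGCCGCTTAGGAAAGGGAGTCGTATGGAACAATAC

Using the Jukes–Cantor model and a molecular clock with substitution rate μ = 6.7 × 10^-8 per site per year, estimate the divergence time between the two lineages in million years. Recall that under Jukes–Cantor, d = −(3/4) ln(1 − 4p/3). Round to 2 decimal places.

5.85

The sequences differ at 18 of 37 sites, so p = 18/37 ≈ 0.486486.
d = −(3/4) ln(1 − 4p/3) = −0.75 ln(1 − 0.648648) = −0.75 ln(0.351352)
  = −0.75 × (-1.045967) = 0.784475 substitutions/site.
Under a molecular clock d = 2μt, so t = d/(2μ) = 0.784475 / (2 × 6.7 × 10^-8) = 5.85 million years.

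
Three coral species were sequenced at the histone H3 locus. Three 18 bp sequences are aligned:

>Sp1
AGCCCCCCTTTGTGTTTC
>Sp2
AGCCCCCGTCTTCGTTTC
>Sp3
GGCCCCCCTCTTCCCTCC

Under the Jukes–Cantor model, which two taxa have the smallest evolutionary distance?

Sp1 and Sp2

Sp1–Sp2: 4/18 differ, p = 0.222, d = 0.264.
Sp1–Sp3: 7/18 differ, p = 0.389, d = 0.548.
Sp2–Sp3: 5/18 differ, p = 0.278, d = 0.347.
The smallest distance is between Sp1 and Sp2.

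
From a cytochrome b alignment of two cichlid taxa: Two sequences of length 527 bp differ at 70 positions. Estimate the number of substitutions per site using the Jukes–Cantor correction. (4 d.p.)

0.1462

p = 70/527 ≈ 0.132827.
d = −(3/4) ln(1 − 4p/3) = −0.75 ln(1 − 0.177103) = −0.75 ln(0.822897)
  = −0.75 × (-0.194924) = 0.146193 substitutions/site.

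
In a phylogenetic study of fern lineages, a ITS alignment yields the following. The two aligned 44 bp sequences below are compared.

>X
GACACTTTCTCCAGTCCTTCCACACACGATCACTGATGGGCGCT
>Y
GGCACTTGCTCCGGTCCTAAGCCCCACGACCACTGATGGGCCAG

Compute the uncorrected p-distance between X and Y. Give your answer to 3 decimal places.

The sequences differ at 12 of 44 positions.
p = 12/44 = 0.272727… ≈ 0.273 (to 3 d.p.).

0.273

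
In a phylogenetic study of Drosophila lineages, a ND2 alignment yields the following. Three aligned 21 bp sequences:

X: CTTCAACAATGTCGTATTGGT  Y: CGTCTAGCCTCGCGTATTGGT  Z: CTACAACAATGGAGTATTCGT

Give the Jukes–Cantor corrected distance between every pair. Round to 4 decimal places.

d(X,Y) = 0.4408, d(X,Z) = 0.2197, d(Y,Z) = 0.6355

X–Y: 7/21 sites differ → p ≈ 0.333333, d = −0.75 ln(1 − 0.444444) = 0.440839 ≈ 0.4408.
X–Z: 4/21 sites differ → p ≈ 0.190476, d = −0.75 ln(1 − 0.253968) = 0.219740 ≈ 0.2197.
Y–Z: 9/21 sites differ → p ≈ 0.428571, d = −0.75 ln(1 − 0.571428) = 0.635472 ≈ 0.6355.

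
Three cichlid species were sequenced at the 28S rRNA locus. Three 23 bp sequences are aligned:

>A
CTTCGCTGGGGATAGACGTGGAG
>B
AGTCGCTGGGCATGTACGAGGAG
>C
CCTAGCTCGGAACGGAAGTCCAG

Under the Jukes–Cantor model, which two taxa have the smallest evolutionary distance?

A and B

A–B: 6/23 differ, p = 0.261, d = 0.321.
A–C: 9/23 differ, p = 0.391, d = 0.553.
B–C: 11/23 differ, p = 0.478, d = 0.761.
The smallest distance is between A and B.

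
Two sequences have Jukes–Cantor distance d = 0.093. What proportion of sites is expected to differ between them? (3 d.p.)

p = (3/4)(1 − e^(−4d/3)) = 0.75 × (1 − e^(-0.124)) = 0.75 × (1 − 0.883380) = 0.087465.

0.087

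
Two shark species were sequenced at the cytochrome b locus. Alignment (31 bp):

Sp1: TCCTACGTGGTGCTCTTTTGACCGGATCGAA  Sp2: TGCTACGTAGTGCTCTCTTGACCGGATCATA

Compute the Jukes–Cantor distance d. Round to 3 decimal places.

The sequences differ at 5 of 31 sites (2, 9, 17, 29, 30), so p = 5/31 ≈ 0.16129.
d = −(3/4) ln(1 − 4p/3) = −0.75 ln(1 − 0.215053) = −0.75 ln(0.784947)
  = −0.75 × (-0.242139) = 0.181604 substitutions/site.

0.182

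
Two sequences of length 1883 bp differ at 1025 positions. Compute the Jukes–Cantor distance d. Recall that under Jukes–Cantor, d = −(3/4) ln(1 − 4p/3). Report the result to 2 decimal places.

0.97

p = 1025/1883 ≈ 0.544344.
d = −(3/4) ln(1 − 4p/3) = −0.75 ln(1 − 0.725792) = −0.75 ln(0.274208)
  = −0.75 × (-1.293868) = 0.970401 substitutions/site.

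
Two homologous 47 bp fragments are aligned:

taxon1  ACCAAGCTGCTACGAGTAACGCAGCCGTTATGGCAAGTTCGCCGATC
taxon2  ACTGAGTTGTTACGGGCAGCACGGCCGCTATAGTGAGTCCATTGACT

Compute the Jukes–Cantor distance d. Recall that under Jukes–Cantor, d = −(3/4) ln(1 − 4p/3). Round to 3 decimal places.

0.581

The sequences differ at 19 of 47 sites, so p = 19/47 ≈ 0.404255.
d = −(3/4) ln(1 − 4p/3) = −0.75 ln(1 − 0.539007) = −0.75 ln(0.460993)
  = −0.75 × (-0.774372) = 0.580779 substitutions/site.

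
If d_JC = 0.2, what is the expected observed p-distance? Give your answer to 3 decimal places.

0.176

p = (3/4)(1 − e^(−4d/3)) = 0.75 × (1 − e^(-0.266667)) = 0.75 × (1 − 0.765928) = 0.175554.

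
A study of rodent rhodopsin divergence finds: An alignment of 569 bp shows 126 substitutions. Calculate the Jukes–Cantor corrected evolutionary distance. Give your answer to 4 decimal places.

0.2624

p = 126/569 ≈ 0.221441.
d = −(3/4) ln(1 − 4p/3) = −0.75 ln(1 − 0.295255) = −0.75 ln(0.704745)
  = −0.75 × (-0.349919) = 0.262439 substitutions/site.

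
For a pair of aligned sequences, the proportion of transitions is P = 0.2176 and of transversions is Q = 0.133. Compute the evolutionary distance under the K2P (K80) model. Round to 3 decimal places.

0.497

Under the Kimura two-parameter model, d = −½ ln(1 − 2P − Q) − ¼ ln(1 − 2Q).
1 − 2P − Q = 0.4318, giving −½ ln(0.4318) = 0.419896.
1 − 2Q = 0.734, giving −¼ ln(0.734) = 0.077312.
d = 0.419896 + 0.077312 = 0.497208.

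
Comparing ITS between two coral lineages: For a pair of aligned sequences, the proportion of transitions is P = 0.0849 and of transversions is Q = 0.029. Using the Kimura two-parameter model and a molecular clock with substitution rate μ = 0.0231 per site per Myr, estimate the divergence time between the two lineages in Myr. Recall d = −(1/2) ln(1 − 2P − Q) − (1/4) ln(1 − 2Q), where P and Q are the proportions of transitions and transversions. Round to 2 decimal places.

Under the Kimura two-parameter model, d = −½ ln(1 − 2P − Q) − ¼ ln(1 − 2Q).
1 − 2P − Q = 0.8012, giving −½ ln(0.8012) = 0.110822.
1 − 2Q = 0.942, giving −¼ ln(0.942) = 0.014938.
d = 0.110822 + 0.014938 = 0.125760.
Under a molecular clock d = 2μt, so t = d/(2μ) = 0.125760 / (2 × 0.0231) = 2.72 Myr.

2.72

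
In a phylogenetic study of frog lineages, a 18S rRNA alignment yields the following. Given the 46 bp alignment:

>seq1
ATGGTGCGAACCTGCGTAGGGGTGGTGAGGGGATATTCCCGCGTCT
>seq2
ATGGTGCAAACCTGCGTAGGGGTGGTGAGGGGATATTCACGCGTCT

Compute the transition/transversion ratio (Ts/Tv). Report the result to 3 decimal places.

1.000

Transitions are A↔G and C↔T; transversions are all other mismatches.
Transitions: 1. Transversions: 1.
R = 1/1 = 1.000.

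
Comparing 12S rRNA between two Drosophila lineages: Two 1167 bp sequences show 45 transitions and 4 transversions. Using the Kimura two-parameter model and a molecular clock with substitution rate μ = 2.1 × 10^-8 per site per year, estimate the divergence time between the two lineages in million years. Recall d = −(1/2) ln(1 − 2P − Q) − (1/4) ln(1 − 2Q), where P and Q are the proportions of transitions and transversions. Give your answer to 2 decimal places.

P = 45/1167 ≈ 0.03856 and Q = 4/1167 ≈ 0.003428.
Under the Kimura two-parameter model, d = −½ ln(1 − 2P − Q) − ¼ ln(1 − 2Q).
1 − 2P − Q = 0.919452, giving −½ ln(0.919452) = 0.041989.
1 − 2Q = 0.993144, giving −¼ ln(0.993144) = 0.001720.
d = 0.041989 + 0.001720 = 0.043709.
Under a molecular clock d = 2μt, so t = d/(2μ) = 0.043709 / (2 × 2.1 × 10^-8) = 1.04 million years.

1.04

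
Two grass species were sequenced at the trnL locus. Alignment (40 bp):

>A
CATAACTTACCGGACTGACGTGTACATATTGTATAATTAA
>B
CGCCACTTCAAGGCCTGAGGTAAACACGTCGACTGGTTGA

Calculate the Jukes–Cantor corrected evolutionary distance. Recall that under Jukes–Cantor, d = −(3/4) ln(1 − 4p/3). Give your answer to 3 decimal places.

The sequences differ at 18 of 40 sites, so p = 18/40 = 0.45.
d = −(3/4) ln(1 − 4p/3) = −0.75 ln(1 − 0.6) = −0.75 ln(0.4)
  = −0.75 × (-0.916291) = 0.687218 substitutions/site.

0.687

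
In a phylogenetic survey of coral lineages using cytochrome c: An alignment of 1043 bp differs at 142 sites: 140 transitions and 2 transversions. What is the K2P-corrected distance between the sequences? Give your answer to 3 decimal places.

P = 140/1043 ≈ 0.134228 and Q = 2/1043 ≈ 0.001918.
Under the Kimura two-parameter model, d = −½ ln(1 − 2P − Q) − ¼ ln(1 − 2Q).
1 − 2P − Q = 0.729626, giving −½ ln(0.729626) = 0.157612.
1 − 2Q = 0.996164, giving −¼ ln(0.996164) = 0.000961.
d = 0.157612 + 0.000961 = 0.158573.

0.159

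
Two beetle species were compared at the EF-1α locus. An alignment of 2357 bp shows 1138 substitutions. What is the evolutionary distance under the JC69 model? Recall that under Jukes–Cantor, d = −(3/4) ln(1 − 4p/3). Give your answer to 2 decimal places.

p = 1138/2357 ≈ 0.482817.
d = −(3/4) ln(1 − 4p/3) = −0.75 ln(1 − 0.643756) = −0.75 ln(0.356244)
  = −0.75 × (-1.032139) = 0.774104 substitutions/site.

0.77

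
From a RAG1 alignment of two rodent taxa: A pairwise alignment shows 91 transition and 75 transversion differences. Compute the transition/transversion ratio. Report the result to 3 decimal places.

R = 91/75 = 1.213333… ≈ 1.213 (to 3 d.p.).

1.213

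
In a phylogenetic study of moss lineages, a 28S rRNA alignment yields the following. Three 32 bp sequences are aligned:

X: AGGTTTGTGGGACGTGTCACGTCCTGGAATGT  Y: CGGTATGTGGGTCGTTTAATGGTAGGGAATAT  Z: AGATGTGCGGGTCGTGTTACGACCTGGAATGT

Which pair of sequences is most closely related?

X and Z

X–Y: 11/32 differ, p = 0.344, d = 0.460.
X–Z: 6/32 differ, p = 0.188, d = 0.216.
Y–Z: 12/32 differ, p = 0.375, d = 0.520.
The smallest distance is between X and Z.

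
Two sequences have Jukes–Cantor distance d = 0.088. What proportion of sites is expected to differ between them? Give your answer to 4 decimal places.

0.0830

p = (3/4)(1 − e^(−4d/3)) = 0.75 × (1 − e^(-0.117333)) = 0.75 × (1 − 0.889289) = 0.083033.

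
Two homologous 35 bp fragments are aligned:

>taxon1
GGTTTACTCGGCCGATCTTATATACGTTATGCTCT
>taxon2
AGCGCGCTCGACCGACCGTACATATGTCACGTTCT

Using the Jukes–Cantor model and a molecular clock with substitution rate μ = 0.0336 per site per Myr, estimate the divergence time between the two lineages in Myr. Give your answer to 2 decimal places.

The sequences differ at 13 of 35 sites, so p = 13/35 ≈ 0.371429.
d = −(3/4) ln(1 − 4p/3) = −0.75 ln(1 − 0.495239) = −0.75 ln(0.504761)
  = −0.75 × (-0.683670) = 0.512753 substitutions/site.
Under a molecular clock d = 2μt, so t = d/(2μ) = 0.512753 / (2 × 0.0336) = 7.63 Myr.

7.63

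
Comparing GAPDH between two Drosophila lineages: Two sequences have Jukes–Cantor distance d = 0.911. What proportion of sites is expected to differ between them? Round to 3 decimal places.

0.527

p = (3/4)(1 − e^(−4d/3)) = 0.75 × (1 − e^(-1.214667)) = 0.75 × (1 − 0.296809) = 0.527393.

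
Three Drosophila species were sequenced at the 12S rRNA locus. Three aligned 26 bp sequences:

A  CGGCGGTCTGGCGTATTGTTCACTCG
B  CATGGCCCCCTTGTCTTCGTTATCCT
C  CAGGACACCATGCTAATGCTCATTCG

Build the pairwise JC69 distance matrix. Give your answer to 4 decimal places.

A–B: 16/26 sites differ → p ≈ 0.615385, d = −0.75 ln(1 − 0.820513) = 1.288239 ≈ 1.2882.
A–C: 13/26 sites differ → p = 0.5, d = −0.75 ln(1 − 0.666667) = 0.823960 ≈ 0.8240.
B–C: 13/26 sites differ → p = 0.5, d = −0.75 ln(1 − 0.666667) = 0.823960 ≈ 0.8240.

d(A,B) = 1.2882, d(A,C) = 0.8240, d(B,C) = 0.8240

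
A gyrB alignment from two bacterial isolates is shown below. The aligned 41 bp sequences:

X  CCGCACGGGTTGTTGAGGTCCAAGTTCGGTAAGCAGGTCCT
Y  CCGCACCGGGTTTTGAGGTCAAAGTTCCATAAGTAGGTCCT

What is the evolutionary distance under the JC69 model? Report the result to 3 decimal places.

The sequences differ at 7 of 41 sites (7, 10, 12, 21, 28, 29, 34), so p = 7/41 ≈ 0.170732.
d = −(3/4) ln(1 − 4p/3) = −0.75 ln(1 − 0.227643) = −0.75 ln(0.772357)
  = −0.75 × (-0.258308) = 0.193731 substitutions/site.

0.194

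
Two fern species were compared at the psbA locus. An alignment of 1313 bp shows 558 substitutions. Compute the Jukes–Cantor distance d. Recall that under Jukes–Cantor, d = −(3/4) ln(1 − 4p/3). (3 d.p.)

p = 558/1313 ≈ 0.424981.
d = −(3/4) ln(1 − 4p/3) = −0.75 ln(1 − 0.566641) = −0.75 ln(0.433359)
  = −0.75 × (-0.836189) = 0.627142 substitutions/site.

0.627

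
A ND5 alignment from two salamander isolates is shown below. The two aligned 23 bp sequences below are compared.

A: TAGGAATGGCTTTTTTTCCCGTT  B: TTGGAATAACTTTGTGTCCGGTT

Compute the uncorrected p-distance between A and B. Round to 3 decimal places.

0.261

The sequences differ at 6 of 23 positions (sites 2, 8, 9, 14, 16, 20).
p = 6/23 = 0.260869… ≈ 0.261 (to 3 d.p.).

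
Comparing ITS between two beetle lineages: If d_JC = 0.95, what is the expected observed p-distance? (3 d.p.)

0.539

p = (3/4)(1 − e^(−4d/3)) = 0.75 × (1 − e^(-1.266667)) = 0.75 × (1 − 0.281769) = 0.538673.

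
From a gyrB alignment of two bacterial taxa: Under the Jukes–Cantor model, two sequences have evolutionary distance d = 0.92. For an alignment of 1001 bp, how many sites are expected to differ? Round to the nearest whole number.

531

Invert JC69: p = (3/4)(1 − e^(−4d/3)) = 0.75 × (1 − e^(-1.226667)) = 0.75 × (1 − 0.293268) = 0.530049.
Expected differing sites = pL ≈ 0.530049 × 1001 = 530.579049 ≈ 531.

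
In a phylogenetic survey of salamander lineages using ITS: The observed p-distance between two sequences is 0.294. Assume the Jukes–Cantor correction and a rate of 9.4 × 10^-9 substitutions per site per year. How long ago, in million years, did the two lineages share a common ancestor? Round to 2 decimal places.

d = −(3/4) ln(1 − 4p/3) = −0.75 ln(1 − 0.392) = −0.75 ln(0.608)
  = −0.75 × (-0.497580) = 0.373185 substitutions/site.
Under a molecular clock d = 2μt, so t = d/(2μ) = 0.373185 / (2 × 9.4 × 10^-9) = 19.85 million years.

19.85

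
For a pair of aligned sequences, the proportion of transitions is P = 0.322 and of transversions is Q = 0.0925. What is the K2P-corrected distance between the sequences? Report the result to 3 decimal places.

Under the Kimura two-parameter model, d = −½ ln(1 − 2P − Q) − ¼ ln(1 − 2Q).
1 − 2P − Q = 0.2635, giving −½ ln(0.2635) = 0.666851.
1 − 2Q = 0.815, giving −¼ ln(0.815) = 0.051142.
d = 0.666851 + 0.051142 = 0.717993.

0.718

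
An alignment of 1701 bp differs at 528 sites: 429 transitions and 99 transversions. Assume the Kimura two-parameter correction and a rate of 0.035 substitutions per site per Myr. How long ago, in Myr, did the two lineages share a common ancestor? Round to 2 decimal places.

6.35

P = 429/1701 ≈ 0.252205 and Q = 99/1701 ≈ 0.058201.
Under the Kimura two-parameter model, d = −½ ln(1 − 2P − Q) − ¼ ln(1 − 2Q).
1 − 2P − Q = 0.437389, giving −½ ln(0.437389) = 0.413466.
1 − 2Q = 0.883598, giving −¼ ln(0.883598) = 0.030938.
d = 0.413466 + 0.030938 = 0.444404.
Under a molecular clock d = 2μt, so t = d/(2μ) = 0.444404 / (2 × 0.035) = 6.35 Myr.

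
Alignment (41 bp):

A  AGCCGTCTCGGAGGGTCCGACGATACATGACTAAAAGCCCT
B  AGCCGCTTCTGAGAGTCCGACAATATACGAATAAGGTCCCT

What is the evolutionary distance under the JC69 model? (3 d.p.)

0.332

The sequences differ at 11 of 41 sites, so p = 11/41 ≈ 0.268293.
d = −(3/4) ln(1 − 4p/3) = −0.75 ln(1 − 0.357724) = −0.75 ln(0.642276)
  = −0.75 × (-0.442737) = 0.332053 substitutions/site.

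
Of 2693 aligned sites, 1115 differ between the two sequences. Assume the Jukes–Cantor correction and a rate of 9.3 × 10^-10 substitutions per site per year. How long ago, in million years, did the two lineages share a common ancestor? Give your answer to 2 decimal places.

p = 1115/2693 ≈ 0.414036.
d = −(3/4) ln(1 − 4p/3) = −0.75 ln(1 − 0.552048) = −0.75 ln(0.447952)
  = −0.75 × (-0.803069) = 0.602302 substitutions/site.
Under a molecular clock d = 2μt, so t = d/(2μ) = 0.602302 / (2 × 9.3 × 10^-10) = 323.82 million years.

323.82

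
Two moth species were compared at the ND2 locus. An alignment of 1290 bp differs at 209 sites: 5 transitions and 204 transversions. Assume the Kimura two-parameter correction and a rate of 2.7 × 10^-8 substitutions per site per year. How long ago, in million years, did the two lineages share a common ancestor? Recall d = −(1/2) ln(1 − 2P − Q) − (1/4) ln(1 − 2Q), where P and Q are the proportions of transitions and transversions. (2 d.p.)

P = 5/1290 ≈ 0.003876 and Q = 204/1290 ≈ 0.15814.
Under the Kimura two-parameter model, d = −½ ln(1 − 2P − Q) − ¼ ln(1 − 2Q).
1 − 2P − Q = 0.834108, giving −½ ln(0.834108) = 0.090696.
1 − 2Q = 0.68372, giving −¼ ln(0.68372) = 0.095052.
d = 0.090696 + 0.095052 = 0.185748.
Under a molecular clock d = 2μt, so t = d/(2μ) = 0.185748 / (2 × 2.7 × 10^-8) = 3.44 million years.

3.44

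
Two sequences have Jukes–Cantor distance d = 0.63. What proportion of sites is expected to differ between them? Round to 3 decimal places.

0.426

p = (3/4)(1 − e^(−4d/3)) = 0.75 × (1 − e^(-0.84)) = 0.75 × (1 − 0.431711) = 0.426217.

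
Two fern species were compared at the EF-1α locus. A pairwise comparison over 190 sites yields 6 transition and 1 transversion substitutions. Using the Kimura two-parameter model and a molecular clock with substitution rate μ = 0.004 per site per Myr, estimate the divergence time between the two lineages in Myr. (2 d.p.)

4.76

P = 6/190 ≈ 0.031579 and Q = 1/190 ≈ 0.005263.
Under the Kimura two-parameter model, d = −½ ln(1 − 2P − Q) − ¼ ln(1 − 2Q).
1 − 2P − Q = 0.931579, giving −½ ln(0.931579) = 0.035437.
1 − 2Q = 0.989474, giving −¼ ln(0.989474) = 0.002645.
d = 0.035437 + 0.002645 = 0.038082.
Under a molecular clock d = 2μt, so t = d/(2μ) = 0.038082 / (2 × 0.004) = 4.76 Myr.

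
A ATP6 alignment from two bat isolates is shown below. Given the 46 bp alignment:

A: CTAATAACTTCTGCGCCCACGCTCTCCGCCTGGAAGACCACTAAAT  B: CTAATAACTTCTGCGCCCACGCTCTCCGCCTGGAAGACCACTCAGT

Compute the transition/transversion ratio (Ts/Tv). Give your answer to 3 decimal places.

Transitions are A↔G and C↔T; transversions are all other mismatches.
Transitions: 1. Transversions: 1.
R = 1/1 = 1.000.

1.000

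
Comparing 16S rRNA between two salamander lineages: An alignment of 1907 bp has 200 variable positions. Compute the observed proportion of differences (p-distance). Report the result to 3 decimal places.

p = 200/1907 = 0.104876… ≈ 0.105 (to 3 d.p.).

0.105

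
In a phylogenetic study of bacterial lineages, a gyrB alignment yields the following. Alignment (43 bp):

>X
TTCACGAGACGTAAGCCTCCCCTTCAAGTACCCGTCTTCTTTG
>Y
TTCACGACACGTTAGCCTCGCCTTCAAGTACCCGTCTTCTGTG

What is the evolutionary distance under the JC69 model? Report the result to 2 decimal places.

0.10

The sequences differ at 4 of 43 sites (8, 13, 20, 41), so p = 4/43 ≈ 0.093023.
d = −(3/4) ln(1 − 4p/3) = −0.75 ln(1 − 0.124031) = −0.75 ln(0.875969)
  = −0.75 × (-0.132425) = 0.099319 substitutions/site.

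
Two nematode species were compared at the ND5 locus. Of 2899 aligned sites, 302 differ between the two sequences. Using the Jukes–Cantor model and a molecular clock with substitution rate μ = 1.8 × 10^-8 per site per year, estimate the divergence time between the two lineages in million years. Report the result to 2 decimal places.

p = 302/2899 ≈ 0.104174.
d = −(3/4) ln(1 − 4p/3) = −0.75 ln(1 − 0.138899) = −0.75 ln(0.861101)
  = −0.75 × (-0.149543) = 0.112157 substitutions/site.
Under a molecular clock d = 2μt, so t = d/(2μ) = 0.112157 / (2 × 1.8 × 10^-8) = 3.12 million years.

3.12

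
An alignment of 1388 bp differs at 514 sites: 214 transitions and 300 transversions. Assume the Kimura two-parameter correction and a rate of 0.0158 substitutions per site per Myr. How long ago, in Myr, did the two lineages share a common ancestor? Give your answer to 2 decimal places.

16.24

P = 214/1388 ≈ 0.154179 and Q = 300/1388 ≈ 0.216138.
Under the Kimura two-parameter model, d = −½ ln(1 − 2P − Q) − ¼ ln(1 − 2Q).
1 − 2P − Q = 0.475504, giving −½ ln(0.475504) = 0.371690.
1 − 2Q = 0.567724, giving −¼ ln(0.567724) = 0.141530.
d = 0.371690 + 0.141530 = 0.513220.
Under a molecular clock d = 2μt, so t = d/(2μ) = 0.513220 / (2 × 0.0158) = 16.24 Myr.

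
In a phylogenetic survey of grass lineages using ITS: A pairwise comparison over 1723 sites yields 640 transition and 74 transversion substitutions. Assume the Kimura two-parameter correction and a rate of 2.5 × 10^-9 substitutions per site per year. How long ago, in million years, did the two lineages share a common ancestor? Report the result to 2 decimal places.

P = 640/1723 ≈ 0.371445 and Q = 74/1723 ≈ 0.042948.
Under the Kimura two-parameter model, d = −½ ln(1 − 2P − Q) − ¼ ln(1 − 2Q).
1 − 2P − Q = 0.214162, giving −½ ln(0.214162) = 0.770511.
1 − 2Q = 0.914104, giving −¼ ln(0.914104) = 0.022453.
d = 0.770511 + 0.022453 = 0.792964.
Under a molecular clock d = 2μt, so t = d/(2μ) = 0.792964 / (2 × 2.5 × 10^-9) = 158.59 million years.

158.59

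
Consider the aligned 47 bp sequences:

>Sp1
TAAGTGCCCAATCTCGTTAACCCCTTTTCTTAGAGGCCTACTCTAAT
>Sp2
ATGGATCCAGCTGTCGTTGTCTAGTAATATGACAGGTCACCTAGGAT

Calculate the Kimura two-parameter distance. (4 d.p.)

0.9520

Of 47 sites, 6 differences are transitions and 19 are transversions, so P = 6/47 ≈ 0.12766 and Q = 19/47 ≈ 0.404255.
Under the Kimura two-parameter model, d = −½ ln(1 − 2P − Q) − ¼ ln(1 − 2Q).
1 − 2P − Q = 0.340425, giving −½ ln(0.340425) = 0.538780.
1 − 2Q = 0.19149, giving −¼ ln(0.19149) = 0.413230.
d = 0.538780 + 0.413230 = 0.952010.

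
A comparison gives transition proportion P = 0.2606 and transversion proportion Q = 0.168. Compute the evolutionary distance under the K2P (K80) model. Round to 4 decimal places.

0.6867

Under the Kimura two-parameter model, d = −½ ln(1 − 2P − Q) − ¼ ln(1 − 2Q).
1 − 2P − Q = 0.3108, giving −½ ln(0.3108) = 0.584303.
1 − 2Q = 0.664, giving −¼ ln(0.664) = 0.102368.
d = 0.584303 + 0.102368 = 0.686671.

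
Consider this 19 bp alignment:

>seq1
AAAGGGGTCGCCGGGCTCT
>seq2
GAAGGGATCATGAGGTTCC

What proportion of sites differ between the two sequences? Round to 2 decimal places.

The sequences differ at 8 of 19 positions (sites 1, 7, 10, 11, 12, 13, 16, 19).
p = 8/19 = 0.421052… ≈ 0.42 (to 2 d.p.).

0.42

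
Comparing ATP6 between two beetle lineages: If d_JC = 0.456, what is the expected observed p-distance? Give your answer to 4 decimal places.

0.3417

p = (3/4)(1 − e^(−4d/3)) = 0.75 × (1 − e^(-0.608)) = 0.75 × (1 − 0.544439) = 0.341671.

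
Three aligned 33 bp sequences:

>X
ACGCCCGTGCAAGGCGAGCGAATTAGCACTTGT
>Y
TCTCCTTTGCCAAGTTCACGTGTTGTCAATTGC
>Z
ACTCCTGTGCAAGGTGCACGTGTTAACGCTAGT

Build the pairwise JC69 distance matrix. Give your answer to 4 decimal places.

X–Y: 16/33 sites differ → p ≈ 0.484848, d = −0.75 ln(1 − 0.646464) = 0.779827 ≈ 0.7798.
X–Z: 10/33 sites differ → p ≈ 0.30303, d = −0.75 ln(1 − 0.40404) = 0.388186 ≈ 0.3882.
Y–Z: 11/33 sites differ → p ≈ 0.333333, d = −0.75 ln(1 − 0.444444) = 0.440839 ≈ 0.4408.

d(X,Y) = 0.7798, d(X,Z) = 0.3882, d(Y,Z) = 0.4408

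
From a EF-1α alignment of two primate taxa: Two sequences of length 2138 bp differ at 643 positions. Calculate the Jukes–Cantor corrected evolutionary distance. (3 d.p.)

0.384

p = 643/2138 ≈ 0.300748.
d = −(3/4) ln(1 − 4p/3) = −0.75 ln(1 − 0.400997) = −0.75 ln(0.599003)
  = −0.75 × (-0.512489) = 0.384367 substitutions/site.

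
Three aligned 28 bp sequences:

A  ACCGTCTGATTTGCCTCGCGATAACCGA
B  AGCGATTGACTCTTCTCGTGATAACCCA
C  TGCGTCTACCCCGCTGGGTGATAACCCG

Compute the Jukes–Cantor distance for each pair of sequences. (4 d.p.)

d(A,B) = 0.4197, d(A,C) = 0.7238, d(B,C) = 0.6355

A–B: 9/28 sites differ → p ≈ 0.321429, d = −0.75 ln(1 − 0.428572) = 0.419713 ≈ 0.4197.
A–C: 13/28 sites differ → p ≈ 0.464286, d = −0.75 ln(1 − 0.619048) = 0.723811 ≈ 0.7238.
B–C: 12/28 sites differ → p ≈ 0.428571, d = −0.75 ln(1 − 0.571428) = 0.635472 ≈ 0.6355.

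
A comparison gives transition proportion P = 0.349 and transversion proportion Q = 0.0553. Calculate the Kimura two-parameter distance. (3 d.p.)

Under the Kimura two-parameter model, d = −½ ln(1 − 2P − Q) − ¼ ln(1 − 2Q).
1 − 2P − Q = 0.2467, giving −½ ln(0.2467) = 0.699791.
1 − 2Q = 0.8894, giving −¼ ln(0.8894) = 0.029302.
d = 0.699791 + 0.029302 = 0.729093.

0.729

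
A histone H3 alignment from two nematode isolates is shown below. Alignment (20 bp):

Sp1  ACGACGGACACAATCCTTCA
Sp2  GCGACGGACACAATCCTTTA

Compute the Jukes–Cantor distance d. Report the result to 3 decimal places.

0.107

The sequences differ at 2 of 20 sites (1, 19), so p = 2/20 = 0.1.
d = −(3/4) ln(1 − 4p/3) = −0.75 ln(1 − 0.133333) = −0.75 ln(0.866667)
  = −0.75 × (-0.143100) = 0.107325 substitutions/site.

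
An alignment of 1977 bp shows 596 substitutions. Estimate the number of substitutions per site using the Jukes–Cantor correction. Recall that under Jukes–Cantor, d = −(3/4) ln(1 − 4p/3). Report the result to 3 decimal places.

p = 596/1977 ≈ 0.301467.
d = −(3/4) ln(1 − 4p/3) = −0.75 ln(1 − 0.401956) = −0.75 ln(0.598044)
  = −0.75 × (-0.514091) = 0.385568 substitutions/site.

0.386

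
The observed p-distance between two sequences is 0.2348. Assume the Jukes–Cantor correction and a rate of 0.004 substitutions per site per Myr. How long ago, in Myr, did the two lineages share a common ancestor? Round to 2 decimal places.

d = −(3/4) ln(1 − 4p/3) = −0.75 ln(1 − 0.313067) = −0.75 ln(0.686933)
  = −0.75 × (-0.375519) = 0.281639 substitutions/site.
Under a molecular clock d = 2μt, so t = d/(2μ) = 0.281639 / (2 × 0.004) = 35.20 Myr.

35.20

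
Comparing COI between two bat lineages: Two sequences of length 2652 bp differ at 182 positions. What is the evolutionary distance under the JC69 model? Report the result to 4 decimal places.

p = 182/2652 ≈ 0.068627.
d = −(3/4) ln(1 − 4p/3) = −0.75 ln(1 − 0.091503) = −0.75 ln(0.908497)
  = −0.75 × (-0.095964) = 0.071973 substitutions/site.

0.0720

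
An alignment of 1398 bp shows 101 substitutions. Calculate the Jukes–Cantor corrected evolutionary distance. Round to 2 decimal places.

p = 101/1398 ≈ 0.072246.
d = −(3/4) ln(1 − 4p/3) = −0.75 ln(1 − 0.096328) = −0.75 ln(0.903672)
  = −0.75 × (-0.101289) = 0.075967 substitutions/site.

0.08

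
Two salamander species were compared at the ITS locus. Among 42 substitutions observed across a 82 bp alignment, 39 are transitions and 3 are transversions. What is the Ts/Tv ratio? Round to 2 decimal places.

13.00

R = 39/3 = 13.00.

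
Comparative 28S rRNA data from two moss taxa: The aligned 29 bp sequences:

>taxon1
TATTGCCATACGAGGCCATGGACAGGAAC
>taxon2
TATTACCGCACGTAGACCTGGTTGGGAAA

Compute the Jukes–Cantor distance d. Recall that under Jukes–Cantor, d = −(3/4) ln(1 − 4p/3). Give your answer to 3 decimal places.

0.529

The sequences differ at 11 of 29 sites, so p = 11/29 ≈ 0.37931.
d = −(3/4) ln(1 − 4p/3) = −0.75 ln(1 − 0.505747) = −0.75 ln(0.494253)
  = −0.75 × (-0.704708) = 0.528531 substitutions/site.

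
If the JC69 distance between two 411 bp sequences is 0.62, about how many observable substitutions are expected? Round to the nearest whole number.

173

Invert JC69: p = (3/4)(1 − e^(−4d/3)) = 0.75 × (1 − e^(-0.826667)) = 0.75 × (1 − 0.437505) = 0.421871.
Expected differing sites = pL ≈ 0.421871 × 411 = 173.388981 ≈ 173.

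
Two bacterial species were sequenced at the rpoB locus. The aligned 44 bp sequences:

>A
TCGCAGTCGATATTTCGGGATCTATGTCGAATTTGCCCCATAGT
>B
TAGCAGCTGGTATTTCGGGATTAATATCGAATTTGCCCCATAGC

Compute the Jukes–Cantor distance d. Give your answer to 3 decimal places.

The sequences differ at 8 of 44 sites (2, 7, 8, 10, 22, 23, 26, 44), so p = 8/44 ≈ 0.181818.
d = −(3/4) ln(1 − 4p/3) = −0.75 ln(1 − 0.242424) = −0.75 ln(0.757576)
  = −0.75 × (-0.277631) = 0.208223 substitutions/site.

0.208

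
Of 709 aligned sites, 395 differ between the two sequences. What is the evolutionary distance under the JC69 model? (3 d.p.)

p = 395/709 ≈ 0.557123.
d = −(3/4) ln(1 − 4p/3) = −0.75 ln(1 − 0.742831) = −0.75 ln(0.257169)
  = −0.75 × (-1.358022) = 1.018517 substitutions/site.

1.019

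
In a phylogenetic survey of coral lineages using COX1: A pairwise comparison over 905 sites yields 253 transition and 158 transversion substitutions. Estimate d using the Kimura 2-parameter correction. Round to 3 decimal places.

P = 253/905 ≈ 0.279558 and Q = 158/905 ≈ 0.174586.
Under the Kimura two-parameter model, d = −½ ln(1 − 2P − Q) − ¼ ln(1 − 2Q).
1 − 2P − Q = 0.266298, giving −½ ln(0.266298) = 0.661570.
1 − 2Q = 0.650828, giving −¼ ln(0.650828) = 0.107377.
d = 0.661570 + 0.107377 = 0.768947.

0.769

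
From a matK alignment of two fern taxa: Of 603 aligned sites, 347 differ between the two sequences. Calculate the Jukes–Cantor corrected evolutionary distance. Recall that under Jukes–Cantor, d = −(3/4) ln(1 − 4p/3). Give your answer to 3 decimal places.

1.093

p = 347/603 ≈ 0.575456.
d = −(3/4) ln(1 − 4p/3) = −0.75 ln(1 − 0.767275) = −0.75 ln(0.232725)
  = −0.75 × (-1.457898) = 1.093424 substitutions/site.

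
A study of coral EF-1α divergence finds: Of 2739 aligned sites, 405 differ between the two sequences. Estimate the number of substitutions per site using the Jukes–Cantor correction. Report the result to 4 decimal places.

0.1647

p = 405/2739 ≈ 0.147864.
d = −(3/4) ln(1 − 4p/3) = −0.75 ln(1 − 0.197152) = −0.75 ln(0.802848)
  = −0.75 × (-0.219590) = 0.164693 substitutions/site.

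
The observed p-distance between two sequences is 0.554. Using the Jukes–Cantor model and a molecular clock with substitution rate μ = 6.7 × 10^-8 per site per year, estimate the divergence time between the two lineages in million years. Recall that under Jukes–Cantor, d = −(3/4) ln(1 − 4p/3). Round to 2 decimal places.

7.51

d = −(3/4) ln(1 − 4p/3) = −0.75 ln(1 − 0.738667) = −0.75 ln(0.261333)
  = −0.75 × (-1.341960) = 1.006470 substitutions/site.
Under a molecular clock d = 2μt, so t = d/(2μ) = 1.006470 / (2 × 6.7 × 10^-8) = 7.51 million years.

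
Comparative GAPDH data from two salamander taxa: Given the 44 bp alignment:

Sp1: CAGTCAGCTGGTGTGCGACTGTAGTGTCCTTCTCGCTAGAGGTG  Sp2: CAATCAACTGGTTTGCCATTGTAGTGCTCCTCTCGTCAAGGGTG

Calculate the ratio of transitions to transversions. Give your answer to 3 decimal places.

Transitions are A↔G and C↔T; transversions are all other mismatches.
Transitions: 10. Transversions: 2.
R = 10/2 = 5.000.

5.000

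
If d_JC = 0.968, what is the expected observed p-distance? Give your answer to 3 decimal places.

p = (3/4)(1 − e^(−4d/3)) = 0.75 × (1 − e^(-1.290667)) = 0.75 × (1 − 0.275087) = 0.543685.

0.544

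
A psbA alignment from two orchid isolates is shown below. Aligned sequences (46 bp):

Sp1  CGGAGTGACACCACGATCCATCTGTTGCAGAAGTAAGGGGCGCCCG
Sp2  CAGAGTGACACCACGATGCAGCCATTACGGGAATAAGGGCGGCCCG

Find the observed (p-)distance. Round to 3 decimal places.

The sequences differ at 11 of 46 positions.
p = 11/46 = 0.239130… ≈ 0.239 (to 3 d.p.).

0.239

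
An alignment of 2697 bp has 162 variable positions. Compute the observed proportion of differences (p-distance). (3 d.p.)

p = 162/2697 = 0.060066… ≈ 0.060 (to 3 d.p.).

0.060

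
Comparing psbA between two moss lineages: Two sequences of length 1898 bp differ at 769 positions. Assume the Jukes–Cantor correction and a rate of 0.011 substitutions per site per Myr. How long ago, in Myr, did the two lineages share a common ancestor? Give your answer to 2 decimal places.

p = 769/1898 ≈ 0.405163.
d = −(3/4) ln(1 − 4p/3) = −0.75 ln(1 − 0.540217) = −0.75 ln(0.459783)
  = −0.75 × (-0.777001) = 0.582751 substitutions/site.
Under a molecular clock d = 2μt, so t = d/(2μ) = 0.582751 / (2 × 0.011) = 26.49 Myr.

26.49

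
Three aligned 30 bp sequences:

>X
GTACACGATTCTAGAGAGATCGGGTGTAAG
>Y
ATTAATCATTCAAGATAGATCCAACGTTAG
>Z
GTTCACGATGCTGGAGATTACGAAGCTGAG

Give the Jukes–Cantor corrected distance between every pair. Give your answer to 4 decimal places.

d(X,Y) = 0.5716, d(X,Z) = 0.5034, d(Y,Z) = 0.8240

X–Y: 12/30 sites differ → p = 0.4, d = −0.75 ln(1 − 0.533333) = 0.571605 ≈ 0.5716.
X–Z: 11/30 sites differ → p ≈ 0.366667, d = −0.75 ln(1 − 0.488889) = 0.503376 ≈ 0.5034.
Y–Z: 15/30 sites differ → p = 0.5, d = −0.75 ln(1 − 0.666667) = 0.823960 ≈ 0.8240.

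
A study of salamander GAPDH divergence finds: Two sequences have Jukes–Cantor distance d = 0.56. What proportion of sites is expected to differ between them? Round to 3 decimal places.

0.395

p = (3/4)(1 − e^(−4d/3)) = 0.75 × (1 − e^(-0.746667)) = 0.75 × (1 − 0.473944) = 0.394542.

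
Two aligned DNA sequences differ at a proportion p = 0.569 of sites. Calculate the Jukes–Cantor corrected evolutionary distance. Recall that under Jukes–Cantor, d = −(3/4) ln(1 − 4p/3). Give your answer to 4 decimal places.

d = −(3/4) ln(1 − 4p/3) = −0.75 ln(1 − 0.758667) = −0.75 ln(0.241333)
  = −0.75 × (-1.421578) = 1.066184 substitutions/site.

1.0662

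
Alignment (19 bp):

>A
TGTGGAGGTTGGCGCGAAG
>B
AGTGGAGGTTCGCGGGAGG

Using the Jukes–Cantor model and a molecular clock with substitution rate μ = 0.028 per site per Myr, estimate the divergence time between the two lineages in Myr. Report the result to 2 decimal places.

4.41

The sequences differ at 4 of 19 sites (1, 11, 15, 18), so p = 4/19 ≈ 0.210526.
d = −(3/4) ln(1 − 4p/3) = −0.75 ln(1 − 0.280701) = −0.75 ln(0.719299)
  = −0.75 × (-0.329478) = 0.247109 substitutions/site.
Under a molecular clock d = 2μt, so t = d/(2μ) = 0.247109 / (2 × 0.028) = 4.41 Myr.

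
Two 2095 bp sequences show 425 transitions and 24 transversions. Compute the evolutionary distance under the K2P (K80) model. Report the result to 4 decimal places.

P = 425/2095 ≈ 0.202864 and Q = 24/2095 ≈ 0.011456.
Under the Kimura two-parameter model, d = −½ ln(1 − 2P − Q) − ¼ ln(1 − 2Q).
1 − 2P − Q = 0.582816, giving −½ ln(0.582816) = 0.269942.
1 − 2Q = 0.977088, giving −¼ ln(0.977088) = 0.005795.
d = 0.269942 + 0.005795 = 0.275737.

0.2757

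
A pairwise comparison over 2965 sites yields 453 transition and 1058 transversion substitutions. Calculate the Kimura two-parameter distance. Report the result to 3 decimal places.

0.856

P = 453/2965 ≈ 0.152782 and Q = 1058/2965 ≈ 0.35683.
Under the Kimura two-parameter model, d = −½ ln(1 − 2P − Q) − ¼ ln(1 − 2Q).
1 − 2P − Q = 0.337606, giving −½ ln(0.337606) = 0.542938.
1 − 2Q = 0.28634, giving −¼ ln(0.28634) = 0.312644.
d = 0.542938 + 0.312644 = 0.855582.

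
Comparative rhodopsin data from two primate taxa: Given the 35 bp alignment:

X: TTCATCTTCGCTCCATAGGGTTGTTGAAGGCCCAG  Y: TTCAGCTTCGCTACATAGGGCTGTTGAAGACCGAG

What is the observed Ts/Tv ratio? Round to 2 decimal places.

Transitions are A↔G and C↔T; transversions are all other mismatches.
Transitions: 2. Transversions: 3.
R = 2/3 = 0.666666… ≈ 0.67 (to 2 d.p.).

0.67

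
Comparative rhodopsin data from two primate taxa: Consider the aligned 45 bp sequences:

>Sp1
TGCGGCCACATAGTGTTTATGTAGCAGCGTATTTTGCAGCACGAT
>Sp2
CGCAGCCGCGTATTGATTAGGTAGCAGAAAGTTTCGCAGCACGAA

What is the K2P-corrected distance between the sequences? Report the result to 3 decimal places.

0.371

Of 45 sites, 7 differences are transitions and 6 are transversions, so P = 7/45 ≈ 0.155556 and Q = 6/45 ≈ 0.133333.
Under the Kimura two-parameter model, d = −½ ln(1 − 2P − Q) − ¼ ln(1 − 2Q).
1 − 2P − Q = 0.555555, giving −½ ln(0.555555) = 0.293894.
1 − 2Q = 0.733334, giving −¼ ln(0.733334) = 0.077539.
d = 0.293894 + 0.077539 = 0.371433.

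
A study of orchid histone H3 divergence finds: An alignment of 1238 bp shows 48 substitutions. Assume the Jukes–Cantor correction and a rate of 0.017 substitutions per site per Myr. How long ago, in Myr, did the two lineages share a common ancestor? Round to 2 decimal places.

1.17

p = 48/1238 ≈ 0.038772.
d = −(3/4) ln(1 − 4p/3) = −0.75 ln(1 − 0.051696) = −0.75 ln(0.948304)
  = −0.75 × (-0.053080) = 0.039810 substitutions/site.
Under a molecular clock d = 2μt, so t = d/(2μ) = 0.039810 / (2 × 0.017) = 1.17 Myr.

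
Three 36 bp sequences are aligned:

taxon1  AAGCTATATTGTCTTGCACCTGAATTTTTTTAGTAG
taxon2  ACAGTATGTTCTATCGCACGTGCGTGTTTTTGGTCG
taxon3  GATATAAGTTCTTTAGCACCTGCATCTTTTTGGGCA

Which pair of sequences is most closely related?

taxon1–taxon2: 13/36 differ, p = 0.361, d = 0.493.
taxon1–taxon3: 14/36 differ, p = 0.389, d = 0.548.
taxon2–taxon3: 12/36 differ, p = 0.333, d = 0.441.
The smallest distance is between taxon2 and taxon3.

taxon2 and taxon3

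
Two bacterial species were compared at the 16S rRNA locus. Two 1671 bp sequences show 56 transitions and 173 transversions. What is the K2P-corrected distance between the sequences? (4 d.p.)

0.1515

P = 56/1671 ≈ 0.033513 and Q = 173/1671 ≈ 0.103531.
Under the Kimura two-parameter model, d = −½ ln(1 − 2P − Q) − ¼ ln(1 − 2Q).
1 − 2P − Q = 0.829443, giving −½ ln(0.829443) = 0.093500.
1 − 2Q = 0.792938, giving −¼ ln(0.792938) = 0.058003.
d = 0.093500 + 0.058003 = 0.151503.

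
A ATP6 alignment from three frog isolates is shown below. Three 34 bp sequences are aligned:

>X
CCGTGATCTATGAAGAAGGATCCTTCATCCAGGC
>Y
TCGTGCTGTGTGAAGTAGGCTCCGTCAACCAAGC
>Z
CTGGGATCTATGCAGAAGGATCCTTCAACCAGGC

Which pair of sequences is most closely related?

X and Z

X–Y: 9/34 differ, p = 0.265, d = 0.326.
X–Z: 4/34 differ, p = 0.118, d = 0.128.
Y–Z: 11/34 differ, p = 0.324, d = 0.423.
The smallest distance is between X and Z.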